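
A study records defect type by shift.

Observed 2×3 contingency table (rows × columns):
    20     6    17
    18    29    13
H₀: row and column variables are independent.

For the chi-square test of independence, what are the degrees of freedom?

df = (r−1)(c−1) = (2−1)·(3−1) = 2

degrees of freedom = 2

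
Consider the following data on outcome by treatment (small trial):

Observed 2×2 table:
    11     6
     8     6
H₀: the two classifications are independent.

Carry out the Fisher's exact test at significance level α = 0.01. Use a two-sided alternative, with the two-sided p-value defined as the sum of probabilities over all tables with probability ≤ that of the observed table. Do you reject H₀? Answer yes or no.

reject H₀: no

Margins: r₁=17, r₂=14, c₁=19, c₂=12, n=31
p_obs = C(17,11)·C(14,8)/C(31,19); sum pmf over tables with pmf ≤ p_obs
p-value (two-sided) = 0.72410
At α=0.01: p ≥ α → fail to reject H₀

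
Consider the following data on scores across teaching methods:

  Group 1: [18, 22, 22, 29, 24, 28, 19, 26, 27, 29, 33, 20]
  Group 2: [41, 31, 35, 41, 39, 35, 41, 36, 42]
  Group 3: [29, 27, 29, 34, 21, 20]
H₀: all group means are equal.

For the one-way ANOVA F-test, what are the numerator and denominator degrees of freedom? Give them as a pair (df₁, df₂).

k = 3 groups, N = 27 total
df = (k−1, N−k) = (3−1, 27−3) = (2, 24)

degrees of freedom = [2, 24]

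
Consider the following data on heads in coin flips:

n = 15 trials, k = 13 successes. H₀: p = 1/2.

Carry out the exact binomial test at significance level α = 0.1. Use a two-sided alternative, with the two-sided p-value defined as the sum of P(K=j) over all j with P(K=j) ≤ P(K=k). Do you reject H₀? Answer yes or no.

Exact binomial: n=15, k=13, p₀=1/2=0.5000
P(X=j) = C(n,j)·p₀^j·(1−p₀)^(n−j); p = Σ P(X=j) over j with P(X=j) ≤ P(X=13)
p-value (two-sided) = 0.00739
At α=0.1: p < α → reject H₀

reject H₀: yes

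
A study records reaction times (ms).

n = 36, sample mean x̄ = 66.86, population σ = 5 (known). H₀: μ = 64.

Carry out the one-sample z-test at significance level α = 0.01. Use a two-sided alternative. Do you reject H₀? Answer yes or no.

reject H₀: yes

SE = σ/√n = 5/√36 = 0.8333
z = (x̄−μ₀)/SE = (66.86−64)/0.8333 = 3.4320
p-value (two-sided) = 0.00060
At α=0.01: p < α → reject H₀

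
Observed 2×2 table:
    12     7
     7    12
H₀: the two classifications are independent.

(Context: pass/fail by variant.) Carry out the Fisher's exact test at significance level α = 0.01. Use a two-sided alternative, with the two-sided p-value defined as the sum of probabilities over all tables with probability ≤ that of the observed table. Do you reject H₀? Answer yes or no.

reject H₀: no

Margins: r₁=19, r₂=19, c₁=19, c₂=19, n=38
p_obs = C(19,12)·C(19,7)/C(38,19); sum pmf over tables with pmf ≤ p_obs
p-value (two-sided) = 0.19388
At α=0.01: p ≥ α → fail to reject H₀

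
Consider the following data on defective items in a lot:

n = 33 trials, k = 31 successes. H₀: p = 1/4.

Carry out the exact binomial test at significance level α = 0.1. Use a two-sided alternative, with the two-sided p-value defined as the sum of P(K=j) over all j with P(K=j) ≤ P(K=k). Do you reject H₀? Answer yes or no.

reject H₀: yes

Exact binomial: n=33, k=31, p₀=1/4=0.2500
P(X=j) = C(n,j)·p₀^j·(1−p₀)^(n−j); p = Σ P(X=j) over j with P(X=j) ≤ P(X=31)
p-value (two-sided) = 0.00000
At α=0.1: p < α → reject H₀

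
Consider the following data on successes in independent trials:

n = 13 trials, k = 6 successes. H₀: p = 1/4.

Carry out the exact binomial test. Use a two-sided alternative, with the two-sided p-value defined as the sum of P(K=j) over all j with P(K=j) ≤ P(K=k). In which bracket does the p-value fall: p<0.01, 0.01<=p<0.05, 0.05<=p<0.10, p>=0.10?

p-value bracket: p>=0.10

Exact binomial: n=13, k=6, p₀=1/4=0.2500
P(X=j) = C(n,j)·p₀^j·(1−p₀)^(n−j); p = Σ P(X=j) over j with P(X=j) ≤ P(X=6)
p-value (two-sided) = 0.10397
→ bracket: p>=0.10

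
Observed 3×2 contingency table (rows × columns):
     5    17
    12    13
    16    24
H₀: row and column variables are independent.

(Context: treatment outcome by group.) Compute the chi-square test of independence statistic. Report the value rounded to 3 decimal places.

test statistic = 3.309

Row totals [22, 25, 40], col totals [33, 54], n=87
χ² = (5−8.34)²/8.34 + (17−13.66)²/13.66 + (12−9.48)²/9.48 + (13−15.52)²/15.52 + (16−15.17)²/15.17 + (24−24.83)²/24.83 = 3.3093
df = 2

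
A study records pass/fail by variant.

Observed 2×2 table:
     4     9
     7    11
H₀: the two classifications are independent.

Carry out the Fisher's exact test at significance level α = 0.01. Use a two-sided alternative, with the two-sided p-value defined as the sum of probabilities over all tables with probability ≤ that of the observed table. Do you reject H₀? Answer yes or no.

Margins: r₁=13, r₂=18, c₁=11, c₂=20, n=31
p_obs = C(13,4)·C(18,7)/C(31,11); sum pmf over tables with pmf ≤ p_obs
p-value (two-sided) = 0.71783
At α=0.01: p ≥ α → fail to reject H₀

reject H₀: no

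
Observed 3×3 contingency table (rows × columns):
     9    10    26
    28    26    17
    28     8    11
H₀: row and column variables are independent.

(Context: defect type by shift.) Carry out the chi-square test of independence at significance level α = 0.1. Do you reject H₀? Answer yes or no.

Row totals [45, 71, 47], col totals [65, 44, 54], n=163
χ² = (9−17.94)²/17.94 + (10−12.15)²/12.15 + (26−14.91)²/14.91 + (28−28.31)²/28.31 + (26−19.17)²/19.17 + (17−23.52)²/23.52 + (28−18.74)²/18.74 + (8−12.69)²/12.69 + (11−15.57)²/15.57 = 24.9857
df = 4
p-value (upper-tail) = 0.00005
At α=0.1: p < α → reject H₀

reject H₀: yes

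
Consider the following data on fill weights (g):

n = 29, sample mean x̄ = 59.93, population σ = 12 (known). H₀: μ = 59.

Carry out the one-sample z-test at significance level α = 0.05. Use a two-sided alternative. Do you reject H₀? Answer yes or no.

reject H₀: no

SE = σ/√n = 12/√29 = 2.2283
z = (x̄−μ₀)/SE = (59.93−59)/2.2283 = 0.4174
p-value (two-sided) = 0.67642
At α=0.05: p ≥ α → fail to reject H₀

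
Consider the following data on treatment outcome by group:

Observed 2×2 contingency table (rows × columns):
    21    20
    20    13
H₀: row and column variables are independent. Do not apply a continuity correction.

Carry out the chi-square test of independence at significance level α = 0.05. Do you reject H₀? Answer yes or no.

reject H₀: no

Row totals [41, 33], col totals [41, 33], n=74
χ² = (21−22.72)²/22.72 + (20−18.28)²/18.28 + (20−18.28)²/18.28 + (13−14.72)²/14.72 = 0.6520
df = 1
p-value (upper-tail) = 0.41940
At α=0.05: p ≥ α → fail to reject H₀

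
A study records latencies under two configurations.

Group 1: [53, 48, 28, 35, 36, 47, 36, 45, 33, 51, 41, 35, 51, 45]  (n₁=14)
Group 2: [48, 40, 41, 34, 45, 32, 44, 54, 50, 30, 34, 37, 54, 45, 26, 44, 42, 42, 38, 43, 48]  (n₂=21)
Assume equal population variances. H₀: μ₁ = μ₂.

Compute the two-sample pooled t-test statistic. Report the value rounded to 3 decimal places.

x̄₁=41.714, s₁=7.888, n₁=14
x̄₂=41.476, s₂=7.481, n₂=21
s_p² = [13·7.888² + 20·7.481²]/33 = 58.4271
SE = √(s_p²·(1/14+1/21)) = 2.6373
t = (41.714−41.476)/2.6373 = 0.0903
df = 33

test statistic = 0.090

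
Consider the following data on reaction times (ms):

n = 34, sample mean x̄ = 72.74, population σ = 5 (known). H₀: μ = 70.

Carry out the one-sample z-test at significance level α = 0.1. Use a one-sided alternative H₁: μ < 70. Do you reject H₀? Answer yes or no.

SE = σ/√n = 5/√34 = 0.8575
z = (x̄−μ₀)/SE = (72.74−70)/0.8575 = 3.1954
p-value (one-sided, H₁ less) = 0.99930
At α=0.1: p ≥ α → fail to reject H₀

reject H₀: no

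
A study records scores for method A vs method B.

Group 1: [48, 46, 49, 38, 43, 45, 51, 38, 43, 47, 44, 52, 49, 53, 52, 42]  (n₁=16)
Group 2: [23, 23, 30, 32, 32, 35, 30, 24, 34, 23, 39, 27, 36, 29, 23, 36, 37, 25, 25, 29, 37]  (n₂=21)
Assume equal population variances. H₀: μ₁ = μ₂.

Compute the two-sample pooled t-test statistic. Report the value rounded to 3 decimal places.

x̄₁=46.250, s₁=4.726, n₁=16
x̄₂=29.952, s₂=5.445, n₂=21
s_p² = [15·4.726² + 20·5.445²]/35 = 26.5129
SE = √(s_p²·(1/16+1/21)) = 1.7087
t = (46.250−29.952)/1.7087 = 9.5381
df = 35

test statistic = 9.538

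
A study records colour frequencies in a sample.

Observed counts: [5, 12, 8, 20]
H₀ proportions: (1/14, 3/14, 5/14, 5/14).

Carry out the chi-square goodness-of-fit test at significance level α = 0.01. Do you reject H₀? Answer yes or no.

n = 45; E_i = n·p_i = [3.21, 9.64, 16.07, 16.07]
χ² = (5−3.21)²/3.21 + (12−9.64)²/9.64 + (8−16.07)²/16.07 + (20−16.07)²/16.07 = 6.5822
df = 3
p-value (upper-tail) = 0.08648
At α=0.01: p ≥ α → fail to reject H₀

reject H₀: no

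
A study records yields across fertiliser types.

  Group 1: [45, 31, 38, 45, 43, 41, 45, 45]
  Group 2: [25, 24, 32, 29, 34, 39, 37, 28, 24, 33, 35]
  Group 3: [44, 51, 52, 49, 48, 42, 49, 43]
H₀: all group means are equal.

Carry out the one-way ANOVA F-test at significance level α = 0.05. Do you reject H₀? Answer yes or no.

Group means [41.62, 30.91, 47.25], grand mean 38.926
SSB = Σnᵢ(x̄ᵢ−x̄)² = 1319.568; SSW = ΣΣ(x−x̄ᵢ)² = 550.284
MSB = 1319.568/2 = 659.7839; MSW = 550.284/24 = 22.9285
F = MSB/MSW = 28.7757
df = (2, 24)
p-value (upper-tail) = 0.00000
At α=0.05: p < α → reject H₀

reject H₀: yes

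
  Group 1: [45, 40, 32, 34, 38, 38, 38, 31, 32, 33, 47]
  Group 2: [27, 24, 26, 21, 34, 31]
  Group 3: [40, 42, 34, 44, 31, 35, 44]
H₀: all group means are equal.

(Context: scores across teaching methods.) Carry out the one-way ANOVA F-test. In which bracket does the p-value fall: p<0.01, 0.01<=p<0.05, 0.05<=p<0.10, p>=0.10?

Group means [37.09, 27.17, 38.57], grand mean 35.042
SSB = Σnᵢ(x̄ᵢ−x̄)² = 505.502; SSW = ΣΣ(x−x̄ᵢ)² = 561.457
MSB = 505.502/2 = 252.7508; MSW = 561.457/21 = 26.7360
F = MSB/MSW = 9.4536
df = (2, 21)
p-value (upper-tail) = 0.00118
→ bracket: p<0.01

p-value bracket: p<0.01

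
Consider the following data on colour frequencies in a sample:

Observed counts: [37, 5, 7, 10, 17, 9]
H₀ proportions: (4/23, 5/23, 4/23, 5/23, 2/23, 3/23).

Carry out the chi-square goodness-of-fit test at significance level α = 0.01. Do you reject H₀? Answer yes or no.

n = 85; E_i = n·p_i = [14.78, 18.48, 14.78, 18.48, 7.39, 11.09]
χ² = (37−14.78)²/14.78 + (5−18.48)²/18.48 + (7−14.78)²/14.78 + (10−18.48)²/18.48 + (17−7.39)²/7.39 + (9−11.09)²/11.09 = 64.0941
df = 5
p-value (upper-tail) = 0.00000
At α=0.01: p < α → reject H₀

reject H₀: yes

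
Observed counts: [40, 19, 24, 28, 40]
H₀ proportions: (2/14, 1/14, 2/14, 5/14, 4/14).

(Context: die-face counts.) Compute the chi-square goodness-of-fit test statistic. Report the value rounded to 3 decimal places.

test statistic = 34.968

n = 151; E_i = n·p_i = [21.57, 10.79, 21.57, 53.93, 43.14]
χ² = (40−21.57)²/21.57 + (19−10.79)²/10.79 + (24−21.57)²/21.57 + (28−53.93)²/53.93 + (40−43.14)²/43.14 = 34.9682
df = 4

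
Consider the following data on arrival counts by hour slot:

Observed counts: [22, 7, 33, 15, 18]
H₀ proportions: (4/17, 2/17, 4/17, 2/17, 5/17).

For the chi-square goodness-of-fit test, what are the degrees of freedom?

degrees of freedom = 4

df = k − 1 = 5 − 1 = 4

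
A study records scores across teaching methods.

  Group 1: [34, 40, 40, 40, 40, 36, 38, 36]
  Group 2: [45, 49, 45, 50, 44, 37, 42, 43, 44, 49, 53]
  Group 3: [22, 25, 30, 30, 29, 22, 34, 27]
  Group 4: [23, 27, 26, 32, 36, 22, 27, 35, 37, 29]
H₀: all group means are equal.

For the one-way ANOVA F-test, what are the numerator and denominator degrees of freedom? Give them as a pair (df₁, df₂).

k = 4 groups, N = 37 total
df = (k−1, N−k) = (4−1, 37−4) = (3, 33)

degrees of freedom = [3, 33]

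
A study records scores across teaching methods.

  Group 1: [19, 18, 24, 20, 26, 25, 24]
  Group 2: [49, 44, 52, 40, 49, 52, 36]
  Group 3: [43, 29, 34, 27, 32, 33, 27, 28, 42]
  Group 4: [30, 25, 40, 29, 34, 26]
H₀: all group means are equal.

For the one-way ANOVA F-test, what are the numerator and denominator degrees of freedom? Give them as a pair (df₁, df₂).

k = 4 groups, N = 29 total
df = (k−1, N−k) = (4−1, 29−4) = (3, 25)

degrees of freedom = [3, 25]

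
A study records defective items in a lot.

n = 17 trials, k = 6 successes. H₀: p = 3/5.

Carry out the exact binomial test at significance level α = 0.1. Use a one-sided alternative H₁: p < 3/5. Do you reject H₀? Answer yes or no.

Exact binomial: n=17, k=6, p₀=3/5=0.6000
P(X≤6) from Σ C(n,i)·p₀^i·(1−p₀)^(n−i)
p-value (one-sided, H₁ less) = 0.03481
At α=0.1: p < α → reject H₀

reject H₀: yes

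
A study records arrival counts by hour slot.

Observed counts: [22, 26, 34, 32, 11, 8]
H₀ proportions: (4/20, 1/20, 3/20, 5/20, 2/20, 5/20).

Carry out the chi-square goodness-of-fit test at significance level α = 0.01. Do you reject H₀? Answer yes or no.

n = 133; E_i = n·p_i = [26.60, 6.65, 19.95, 33.25, 13.30, 33.25]
χ² = (22−26.60)²/26.60 + (26−6.65)²/6.65 + (34−19.95)²/19.95 + (32−33.25)²/33.25 + (11−13.30)²/13.30 + (8−33.25)²/33.25 = 86.6140
df = 5
p-value (upper-tail) = 0.00000
At α=0.01: p < α → reject H₀

reject H₀: yes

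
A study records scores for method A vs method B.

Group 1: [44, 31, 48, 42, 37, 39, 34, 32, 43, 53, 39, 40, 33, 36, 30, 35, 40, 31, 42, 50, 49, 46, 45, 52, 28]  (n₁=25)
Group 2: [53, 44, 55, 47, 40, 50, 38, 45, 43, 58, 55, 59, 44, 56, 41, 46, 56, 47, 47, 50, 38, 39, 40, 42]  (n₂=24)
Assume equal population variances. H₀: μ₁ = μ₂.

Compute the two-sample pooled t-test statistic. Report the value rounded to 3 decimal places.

x̄₁=39.960, s₁=7.243, n₁=25
x̄₂=47.208, s₂=6.698, n₂=24
s_p² = [24·7.243² + 23·6.698²]/47 = 48.7429
SE = √(s_p²·(1/25+1/24)) = 1.9952
t = (39.960−47.208)/1.9952 = -3.6330
df = 47

test statistic = -3.633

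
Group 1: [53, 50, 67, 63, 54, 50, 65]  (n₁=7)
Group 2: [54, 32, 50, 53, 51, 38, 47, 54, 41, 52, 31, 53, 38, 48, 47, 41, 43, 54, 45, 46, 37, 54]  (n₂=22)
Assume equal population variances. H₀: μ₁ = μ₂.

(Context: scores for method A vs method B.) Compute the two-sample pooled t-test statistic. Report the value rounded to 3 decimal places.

x̄₁=57.429, s₁=7.323, n₁=7
x̄₂=45.864, s₂=7.324, n₂=22
s_p² = [6·7.323² + 21·7.324²]/27 = 53.6409
SE = √(s_p²·(1/7+1/22)) = 3.1782
t = (57.429−45.864)/3.1782 = 3.6388
df = 27

test statistic = 3.639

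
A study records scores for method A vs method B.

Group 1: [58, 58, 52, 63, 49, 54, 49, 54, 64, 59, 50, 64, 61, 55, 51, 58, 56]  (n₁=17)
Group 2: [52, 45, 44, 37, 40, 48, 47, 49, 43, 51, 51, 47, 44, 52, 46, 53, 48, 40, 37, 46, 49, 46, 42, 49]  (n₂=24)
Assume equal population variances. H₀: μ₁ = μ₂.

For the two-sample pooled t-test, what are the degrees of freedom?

df = n₁ + n₂ − 2 = 17 + 24 − 2 = 39

degrees of freedom = 39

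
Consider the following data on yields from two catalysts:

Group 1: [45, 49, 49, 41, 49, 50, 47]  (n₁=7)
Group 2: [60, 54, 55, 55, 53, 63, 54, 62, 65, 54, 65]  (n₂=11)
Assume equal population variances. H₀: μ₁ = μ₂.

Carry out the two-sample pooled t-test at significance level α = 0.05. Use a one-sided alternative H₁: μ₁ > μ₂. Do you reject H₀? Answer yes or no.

reject H₀: no

x̄₁=47.143, s₁=3.185, n₁=7
x̄₂=58.182, s₂=4.834, n₂=11
s_p² = [6·3.185² + 10·4.834²]/16 = 18.4058
SE = √(s_p²·(1/7+1/11)) = 2.0743
t = (47.143−58.182)/2.0743 = -5.3218
df = 16
p-value (one-sided, H₁ greater) = 0.99997
At α=0.05: p ≥ α → fail to reject H₀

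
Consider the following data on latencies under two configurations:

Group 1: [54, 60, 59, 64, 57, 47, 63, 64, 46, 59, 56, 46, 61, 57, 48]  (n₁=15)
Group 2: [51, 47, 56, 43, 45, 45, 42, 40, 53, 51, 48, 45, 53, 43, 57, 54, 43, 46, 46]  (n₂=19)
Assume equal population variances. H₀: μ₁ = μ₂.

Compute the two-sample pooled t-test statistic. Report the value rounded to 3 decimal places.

x̄₁=56.067, s₁=6.475, n₁=15
x̄₂=47.789, s₂=5.051, n₂=19
s_p² = [14·6.475² + 18·5.051²]/32 = 32.6904
SE = √(s_p²·(1/15+1/19)) = 1.9748
t = (56.067−47.789)/1.9748 = 4.1914
df = 32

test statistic = 4.191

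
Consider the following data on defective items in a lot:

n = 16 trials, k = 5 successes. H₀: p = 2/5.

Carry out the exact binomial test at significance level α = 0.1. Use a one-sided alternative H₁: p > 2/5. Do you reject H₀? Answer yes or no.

Exact binomial: n=16, k=5, p₀=2/5=0.4000
P(X≥5) from Σ C(n,i)·p₀^i·(1−p₀)^(n−i)
p-value (one-sided, H₁ greater) = 0.83343
At α=0.1: p ≥ α → fail to reject H₀

reject H₀: no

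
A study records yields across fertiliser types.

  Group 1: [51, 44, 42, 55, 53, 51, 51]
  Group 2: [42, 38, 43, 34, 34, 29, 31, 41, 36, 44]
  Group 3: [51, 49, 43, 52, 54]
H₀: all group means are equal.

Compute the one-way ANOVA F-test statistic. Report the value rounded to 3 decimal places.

Group means [49.57, 37.20, 49.80], grand mean 44.000
SSB = Σnᵢ(x̄ᵢ−x̄)² = 847.886; SSW = ΣΣ(x−x̄ᵢ)² = 452.114
MSB = 847.886/2 = 423.9429; MSW = 452.114/19 = 23.7955
F = MSB/MSW = 17.8161
df = (2, 19)

test statistic = 17.816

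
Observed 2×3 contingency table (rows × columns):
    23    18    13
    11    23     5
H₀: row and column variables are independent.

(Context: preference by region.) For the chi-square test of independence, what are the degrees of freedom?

degrees of freedom = 2

df = (r−1)(c−1) = (2−1)·(3−1) = 2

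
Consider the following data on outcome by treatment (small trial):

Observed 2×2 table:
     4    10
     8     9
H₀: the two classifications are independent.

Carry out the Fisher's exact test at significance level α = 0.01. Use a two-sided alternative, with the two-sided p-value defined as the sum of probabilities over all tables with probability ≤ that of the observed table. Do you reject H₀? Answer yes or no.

Margins: r₁=14, r₂=17, c₁=12, c₂=19, n=31
p_obs = C(14,4)·C(17,8)/C(31,12); sum pmf over tables with pmf ≤ p_obs
p-value (two-sided) = 0.46074
At α=0.01: p ≥ α → fail to reject H₀

reject H₀: no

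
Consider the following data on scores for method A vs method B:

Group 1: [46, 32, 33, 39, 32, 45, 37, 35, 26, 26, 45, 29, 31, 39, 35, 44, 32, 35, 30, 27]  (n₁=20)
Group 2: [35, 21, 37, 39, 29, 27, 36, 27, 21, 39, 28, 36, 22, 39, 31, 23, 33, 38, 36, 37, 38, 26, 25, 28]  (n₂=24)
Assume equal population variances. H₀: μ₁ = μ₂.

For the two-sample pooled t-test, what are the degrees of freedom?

df = n₁ + n₂ − 2 = 20 + 24 − 2 = 42

degrees of freedom = 42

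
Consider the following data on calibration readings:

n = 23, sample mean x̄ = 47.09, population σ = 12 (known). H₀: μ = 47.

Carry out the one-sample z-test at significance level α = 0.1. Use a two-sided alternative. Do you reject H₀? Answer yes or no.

reject H₀: no

SE = σ/√n = 12/√23 = 2.5022
z = (x̄−μ₀)/SE = (47.09−47)/2.5022 = 0.0360
p-value (two-sided) = 0.97131
At α=0.1: p ≥ α → fail to reject H₀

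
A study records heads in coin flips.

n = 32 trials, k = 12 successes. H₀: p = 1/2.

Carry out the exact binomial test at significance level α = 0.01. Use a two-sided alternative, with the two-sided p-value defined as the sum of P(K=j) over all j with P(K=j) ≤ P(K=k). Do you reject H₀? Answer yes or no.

reject H₀: no

Exact binomial: n=32, k=12, p₀=1/2=0.5000
P(X=j) = C(n,j)·p₀^j·(1−p₀)^(n−j); p = Σ P(X=j) over j with P(X=j) ≤ P(X=12)
p-value (two-sided) = 0.21533
At α=0.01: p ≥ α → fail to reject H₀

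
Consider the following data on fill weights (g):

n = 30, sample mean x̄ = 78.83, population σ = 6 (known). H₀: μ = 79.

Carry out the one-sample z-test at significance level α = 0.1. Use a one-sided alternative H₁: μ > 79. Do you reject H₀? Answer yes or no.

SE = σ/√n = 6/√30 = 1.0954
z = (x̄−μ₀)/SE = (78.83−79)/1.0954 = -0.1552
p-value (one-sided, H₁ greater) = 0.56166
At α=0.1: p ≥ α → fail to reject H₀

reject H₀: no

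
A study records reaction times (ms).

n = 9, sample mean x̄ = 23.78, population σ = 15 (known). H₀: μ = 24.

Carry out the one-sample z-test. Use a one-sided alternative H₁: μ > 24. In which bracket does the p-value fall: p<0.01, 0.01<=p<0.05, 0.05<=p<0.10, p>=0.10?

SE = σ/√n = 15/√9 = 5.0000
z = (x̄−μ₀)/SE = (23.78−24)/5.0000 = -0.0440
p-value (one-sided, H₁ greater) = 0.51755
→ bracket: p>=0.10

p-value bracket: p>=0.10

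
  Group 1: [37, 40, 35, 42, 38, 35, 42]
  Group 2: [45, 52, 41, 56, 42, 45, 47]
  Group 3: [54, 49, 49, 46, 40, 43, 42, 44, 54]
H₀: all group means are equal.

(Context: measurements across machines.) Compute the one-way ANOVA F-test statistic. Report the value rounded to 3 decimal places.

Group means [38.43, 46.86, 46.78], grand mean 44.261
SSB = Σnᵢ(x̄ᵢ−x̄)² = 342.308; SSW = ΣΣ(x−x̄ᵢ)² = 434.127
MSB = 342.308/2 = 171.1539; MSW = 434.127/20 = 21.7063
F = MSB/MSW = 7.8850
df = (2, 20)

test statistic = 7.885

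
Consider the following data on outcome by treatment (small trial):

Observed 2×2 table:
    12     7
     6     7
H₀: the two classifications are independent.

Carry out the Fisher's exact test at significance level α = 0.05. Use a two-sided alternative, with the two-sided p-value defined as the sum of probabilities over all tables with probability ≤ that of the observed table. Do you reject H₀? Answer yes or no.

reject H₀: no

Margins: r₁=19, r₂=13, c₁=18, c₂=14, n=32
p_obs = C(19,12)·C(13,6)/C(32,18); sum pmf over tables with pmf ≤ p_obs
p-value (two-sided) = 0.47270
At α=0.05: p ≥ α → fail to reject H₀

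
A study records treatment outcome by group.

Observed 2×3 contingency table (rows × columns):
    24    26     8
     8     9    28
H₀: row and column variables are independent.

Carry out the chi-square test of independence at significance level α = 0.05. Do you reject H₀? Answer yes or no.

Row totals [58, 45], col totals [32, 35, 36], n=103
χ² = (24−18.02)²/18.02 + (26−19.71)²/19.71 + (8−20.27)²/20.27 + (8−13.98)²/13.98 + (9−15.29)²/15.29 + (28−15.73)²/15.73 = 26.1439
df = 2
p-value (upper-tail) = 0.00000
At α=0.05: p < α → reject H₀

reject H₀: yes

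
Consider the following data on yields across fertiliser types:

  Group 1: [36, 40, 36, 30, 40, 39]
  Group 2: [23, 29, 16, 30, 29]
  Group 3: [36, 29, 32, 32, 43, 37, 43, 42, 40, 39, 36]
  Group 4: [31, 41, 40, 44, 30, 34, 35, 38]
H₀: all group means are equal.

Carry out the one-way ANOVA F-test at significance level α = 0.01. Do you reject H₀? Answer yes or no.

reject H₀: yes

Group means [36.83, 25.40, 37.18, 36.62], grand mean 35.000
SSB = Σnᵢ(x̄ᵢ−x̄)² = 554.455; SSW = ΣΣ(x−x̄ᵢ)² = 611.545
MSB = 554.455/3 = 184.8184; MSW = 611.545/26 = 23.5209
F = MSB/MSW = 7.8576
df = (3, 26)
p-value (upper-tail) = 0.00068
At α=0.01: p < α → reject H₀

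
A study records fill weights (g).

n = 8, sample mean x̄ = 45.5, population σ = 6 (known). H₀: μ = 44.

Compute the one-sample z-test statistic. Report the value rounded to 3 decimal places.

test statistic = 0.707

SE = σ/√n = 6/√8 = 2.1213
z = (x̄−μ₀)/SE = (45.5−44)/2.1213 = 0.7071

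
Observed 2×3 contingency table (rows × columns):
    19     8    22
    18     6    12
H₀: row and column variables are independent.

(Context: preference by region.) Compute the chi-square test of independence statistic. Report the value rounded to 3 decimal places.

test statistic = 1.296

Row totals [49, 36], col totals [37, 14, 34], n=85
χ² = (19−21.33)²/21.33 + (8−8.07)²/8.07 + (22−19.60)²/19.60 + (18−15.67)²/15.67 + (6−5.93)²/5.93 + (12−14.40)²/14.40 = 1.2960
df = 2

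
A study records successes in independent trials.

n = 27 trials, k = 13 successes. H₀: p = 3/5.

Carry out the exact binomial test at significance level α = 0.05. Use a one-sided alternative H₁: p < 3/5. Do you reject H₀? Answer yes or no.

Exact binomial: n=27, k=13, p₀=3/5=0.6000
P(X≤13) from Σ C(n,i)·p₀^i·(1−p₀)^(n−i)
p-value (one-sided, H₁ less) = 0.14465
At α=0.05: p ≥ α → fail to reject H₀

reject H₀: no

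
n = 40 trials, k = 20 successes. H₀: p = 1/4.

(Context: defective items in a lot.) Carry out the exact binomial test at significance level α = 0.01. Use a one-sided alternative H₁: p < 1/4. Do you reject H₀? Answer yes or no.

Exact binomial: n=40, k=20, p₀=1/4=0.2500
P(X≤20) from Σ C(n,i)·p₀^i·(1−p₀)^(n−i)
p-value (one-sided, H₁ less) = 0.99983
At α=0.01: p ≥ α → fail to reject H₀

reject H₀: no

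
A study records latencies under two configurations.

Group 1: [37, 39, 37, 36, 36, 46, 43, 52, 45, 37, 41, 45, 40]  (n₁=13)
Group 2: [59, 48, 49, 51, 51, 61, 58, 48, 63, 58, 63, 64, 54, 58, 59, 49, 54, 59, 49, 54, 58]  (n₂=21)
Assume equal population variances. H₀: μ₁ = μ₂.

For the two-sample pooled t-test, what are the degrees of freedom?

degrees of freedom = 32

df = n₁ + n₂ − 2 = 13 + 21 − 2 = 32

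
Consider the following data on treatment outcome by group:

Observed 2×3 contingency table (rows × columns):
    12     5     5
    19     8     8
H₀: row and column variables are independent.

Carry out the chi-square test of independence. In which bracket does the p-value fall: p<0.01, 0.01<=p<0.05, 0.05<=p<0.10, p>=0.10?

p-value bracket: p>=0.10

Row totals [22, 35], col totals [31, 13, 13], n=57
χ² = (12−11.96)²/11.96 + (5−5.02)²/5.02 + (5−5.02)²/5.02 + (19−19.04)²/19.04 + (8−7.98)²/7.98 + (8−7.98)²/7.98 = 0.0004
df = 2
p-value (upper-tail) = 0.99982
→ bracket: p>=0.10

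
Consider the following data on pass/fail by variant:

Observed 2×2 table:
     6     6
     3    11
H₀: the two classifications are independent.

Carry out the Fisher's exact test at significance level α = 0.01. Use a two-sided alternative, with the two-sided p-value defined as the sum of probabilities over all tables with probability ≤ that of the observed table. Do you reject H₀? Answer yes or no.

Margins: r₁=12, r₂=14, c₁=9, c₂=17, n=26
p_obs = C(12,6)·C(14,3)/C(26,9); sum pmf over tables with pmf ≤ p_obs
p-value (two-sided) = 0.21767
At α=0.01: p ≥ α → fail to reject H₀

reject H₀: no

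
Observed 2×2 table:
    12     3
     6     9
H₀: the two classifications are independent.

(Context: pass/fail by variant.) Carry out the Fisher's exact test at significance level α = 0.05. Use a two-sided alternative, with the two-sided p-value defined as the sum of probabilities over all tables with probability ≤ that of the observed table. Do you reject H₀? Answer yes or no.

reject H₀: no

Margins: r₁=15, r₂=15, c₁=18, c₂=12, n=30
p_obs = C(15,12)·C(15,6)/C(30,18); sum pmf over tables with pmf ≤ p_obs
p-value (two-sided) = 0.06043
At α=0.05: p ≥ α → fail to reject H₀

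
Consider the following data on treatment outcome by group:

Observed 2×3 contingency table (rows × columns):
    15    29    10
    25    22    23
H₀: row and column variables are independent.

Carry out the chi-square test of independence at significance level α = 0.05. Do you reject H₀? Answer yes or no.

reject H₀: yes

Row totals [54, 70], col totals [40, 51, 33], n=124
χ² = (15−17.42)²/17.42 + (29−22.21)²/22.21 + (10−14.37)²/14.37 + (25−22.58)²/22.58 + (22−28.79)²/28.79 + (23−18.63)²/18.63 = 6.6278
df = 2
p-value (upper-tail) = 0.03637
At α=0.05: p < α → reject H₀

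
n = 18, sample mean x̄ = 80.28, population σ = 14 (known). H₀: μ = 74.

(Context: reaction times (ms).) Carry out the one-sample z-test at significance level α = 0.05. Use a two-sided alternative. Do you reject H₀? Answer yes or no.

reject H₀: no

SE = σ/√n = 14/√18 = 3.2998
z = (x̄−μ₀)/SE = (80.28−74)/3.2998 = 1.9031
p-value (two-sided) = 0.05702
At α=0.05: p ≥ α → fail to reject H₀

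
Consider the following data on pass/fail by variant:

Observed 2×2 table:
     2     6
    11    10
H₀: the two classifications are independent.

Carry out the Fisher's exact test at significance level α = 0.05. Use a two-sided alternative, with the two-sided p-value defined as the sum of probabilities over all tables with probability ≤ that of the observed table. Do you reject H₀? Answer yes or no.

reject H₀: no

Margins: r₁=8, r₂=21, c₁=13, c₂=16, n=29
p_obs = C(8,2)·C(21,11)/C(29,13); sum pmf over tables with pmf ≤ p_obs
p-value (two-sided) = 0.23785
At α=0.05: p ≥ α → fail to reject H₀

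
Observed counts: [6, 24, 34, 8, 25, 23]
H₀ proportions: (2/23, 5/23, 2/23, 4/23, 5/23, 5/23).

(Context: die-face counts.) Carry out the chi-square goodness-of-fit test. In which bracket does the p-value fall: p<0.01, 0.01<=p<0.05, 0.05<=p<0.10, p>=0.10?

n = 120; E_i = n·p_i = [10.43, 26.09, 10.43, 20.87, 26.09, 26.09]
χ² = (6−10.43)²/10.43 + (24−26.09)²/26.09 + (34−10.43)²/10.43 + (8−20.87)²/20.87 + (25−26.09)²/26.09 + (23−26.09)²/26.09 = 63.6167
df = 5
p-value (upper-tail) = 0.00000
→ bracket: p<0.01

p-value bracket: p<0.01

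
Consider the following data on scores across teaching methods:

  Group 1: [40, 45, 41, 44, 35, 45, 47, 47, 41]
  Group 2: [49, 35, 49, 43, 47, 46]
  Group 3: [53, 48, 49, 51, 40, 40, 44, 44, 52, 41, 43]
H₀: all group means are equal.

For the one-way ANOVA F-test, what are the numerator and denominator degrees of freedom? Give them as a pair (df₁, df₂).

degrees of freedom = [2, 23]

k = 3 groups, N = 26 total
df = (k−1, N−k) = (3−1, 26−3) = (2, 23)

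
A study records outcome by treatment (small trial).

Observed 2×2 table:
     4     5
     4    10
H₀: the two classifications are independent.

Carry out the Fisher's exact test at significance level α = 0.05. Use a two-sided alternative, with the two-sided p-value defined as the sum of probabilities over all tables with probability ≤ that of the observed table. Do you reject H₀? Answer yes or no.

Margins: r₁=9, r₂=14, c₁=8, c₂=15, n=23
p_obs = C(9,4)·C(14,4)/C(23,8); sum pmf over tables with pmf ≤ p_obs
p-value (two-sided) = 0.65702
At α=0.05: p ≥ α → fail to reject H₀

reject H₀: no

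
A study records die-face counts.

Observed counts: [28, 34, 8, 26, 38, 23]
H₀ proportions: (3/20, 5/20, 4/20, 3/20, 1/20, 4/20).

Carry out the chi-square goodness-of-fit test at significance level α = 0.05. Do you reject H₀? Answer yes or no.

n = 157; E_i = n·p_i = [23.55, 39.25, 31.40, 23.55, 7.85, 31.40]
χ² = (28−23.55)²/23.55 + (34−39.25)²/39.25 + (8−31.40)²/31.40 + (26−23.55)²/23.55 + (38−7.85)²/7.85 + (23−31.40)²/31.40 = 137.2824
df = 5
p-value (upper-tail) = 0.00000
At α=0.05: p < α → reject H₀

reject H₀: yes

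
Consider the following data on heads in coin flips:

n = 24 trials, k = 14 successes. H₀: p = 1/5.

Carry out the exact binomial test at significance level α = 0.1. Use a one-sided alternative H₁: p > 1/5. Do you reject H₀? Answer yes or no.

reject H₀: yes

Exact binomial: n=24, k=14, p₀=1/5=0.2000
P(X≥14) from Σ C(n,i)·p₀^i·(1−p₀)^(n−i)
p-value (one-sided, H₁ greater) = 0.00004
At α=0.1: p < α → reject H₀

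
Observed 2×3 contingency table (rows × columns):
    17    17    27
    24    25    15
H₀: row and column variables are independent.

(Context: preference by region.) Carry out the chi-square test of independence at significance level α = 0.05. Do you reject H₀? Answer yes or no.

Row totals [61, 64], col totals [41, 42, 42], n=125
χ² = (17−20.01)²/20.01 + (17−20.50)²/20.50 + (27−20.50)²/20.50 + (24−20.99)²/20.99 + (25−21.50)²/21.50 + (15−21.50)²/21.50 = 6.0790
df = 2
p-value (upper-tail) = 0.04786
At α=0.05: p < α → reject H₀

reject H₀: yes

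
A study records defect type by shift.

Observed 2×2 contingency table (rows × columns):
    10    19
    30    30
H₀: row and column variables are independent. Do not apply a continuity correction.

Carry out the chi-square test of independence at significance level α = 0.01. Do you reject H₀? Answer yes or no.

reject H₀: no

Row totals [29, 60], col totals [40, 49], n=89
χ² = (10−13.03)²/13.03 + (19−15.97)²/15.97 + (30−26.97)²/26.97 + (30−33.03)²/33.03 = 1.9024
df = 1
p-value (upper-tail) = 0.16780
At α=0.01: p ≥ α → fail to reject H₀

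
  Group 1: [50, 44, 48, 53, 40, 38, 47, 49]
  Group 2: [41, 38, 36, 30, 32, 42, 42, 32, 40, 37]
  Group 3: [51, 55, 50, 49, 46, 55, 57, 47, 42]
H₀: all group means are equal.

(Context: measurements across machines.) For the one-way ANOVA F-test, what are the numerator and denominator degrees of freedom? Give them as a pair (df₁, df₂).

degrees of freedom = [2, 24]

k = 3 groups, N = 27 total
df = (k−1, N−k) = (3−1, 27−3) = (2, 24)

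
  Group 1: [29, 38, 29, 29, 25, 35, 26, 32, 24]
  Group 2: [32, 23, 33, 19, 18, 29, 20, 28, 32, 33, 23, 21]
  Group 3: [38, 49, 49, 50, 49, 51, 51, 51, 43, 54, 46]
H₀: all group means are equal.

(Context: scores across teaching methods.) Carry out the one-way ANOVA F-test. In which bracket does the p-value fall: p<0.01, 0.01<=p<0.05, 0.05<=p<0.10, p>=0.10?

Group means [29.67, 25.92, 48.27], grand mean 34.656
SSB = Σnᵢ(x̄ᵢ−x̄)² = 3180.120; SSW = ΣΣ(x−x̄ᵢ)² = 745.098
MSB = 3180.120/2 = 1590.0601; MSW = 745.098/29 = 25.6931
F = MSB/MSW = 61.8868
df = (2, 29)
p-value (upper-tail) = 0.00000
→ bracket: p<0.01

p-value bracket: p<0.01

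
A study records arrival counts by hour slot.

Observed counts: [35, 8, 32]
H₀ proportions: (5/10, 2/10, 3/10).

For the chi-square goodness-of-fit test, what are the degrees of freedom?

degrees of freedom = 2

df = k − 1 = 3 − 1 = 2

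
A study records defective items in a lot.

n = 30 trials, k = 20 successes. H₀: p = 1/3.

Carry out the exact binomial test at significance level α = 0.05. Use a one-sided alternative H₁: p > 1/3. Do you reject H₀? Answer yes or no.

reject H₀: yes

Exact binomial: n=30, k=20, p₀=1/3=0.3333
P(X≥20) from Σ C(n,i)·p₀^i·(1−p₀)^(n−i)
p-value (one-sided, H₁ greater) = 0.00019
At α=0.05: p < α → reject H₀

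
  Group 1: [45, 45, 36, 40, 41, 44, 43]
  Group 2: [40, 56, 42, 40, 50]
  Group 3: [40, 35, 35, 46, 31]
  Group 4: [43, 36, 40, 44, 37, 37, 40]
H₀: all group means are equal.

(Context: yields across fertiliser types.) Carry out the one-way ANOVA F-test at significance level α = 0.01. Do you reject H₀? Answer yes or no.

reject H₀: no

Group means [42.00, 45.60, 37.40, 39.57], grand mean 41.083
SSB = Σnᵢ(x̄ᵢ−x̄)² = 191.719; SSW = ΣΣ(x−x̄ᵢ)² = 458.114
MSB = 191.719/3 = 63.9063; MSW = 458.114/20 = 22.9057
F = MSB/MSW = 2.7900
df = (3, 20)
p-value (upper-tail) = 0.06703
At α=0.01: p ≥ α → fail to reject H₀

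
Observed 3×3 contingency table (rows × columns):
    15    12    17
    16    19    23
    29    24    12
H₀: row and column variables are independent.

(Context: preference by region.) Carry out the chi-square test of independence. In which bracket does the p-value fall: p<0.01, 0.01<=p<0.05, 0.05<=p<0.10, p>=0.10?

p-value bracket: 0.05<=p<0.10

Row totals [44, 58, 65], col totals [60, 55, 52], n=167
χ² = (15−15.81)²/15.81 + (12−14.49)²/14.49 + (17−13.70)²/13.70 + (16−20.84)²/20.84 + (19−19.10)²/19.10 + (23−18.06)²/18.06 + (29−23.35)²/23.35 + (24−21.41)²/21.41 + (12−20.24)²/20.24 = 8.7731
df = 4
p-value (upper-tail) = 0.06703
→ bracket: 0.05<=p<0.10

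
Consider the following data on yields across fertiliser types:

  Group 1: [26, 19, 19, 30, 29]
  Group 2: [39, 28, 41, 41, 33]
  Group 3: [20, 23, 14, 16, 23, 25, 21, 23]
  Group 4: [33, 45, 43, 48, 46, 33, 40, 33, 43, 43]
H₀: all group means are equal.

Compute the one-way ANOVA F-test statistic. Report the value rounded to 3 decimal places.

test statistic = 26.856

Group means [24.60, 36.40, 20.62, 40.70], grand mean 31.321
SSB = Σnᵢ(x̄ᵢ−x̄)² = 2149.732; SSW = ΣΣ(x−x̄ᵢ)² = 640.375
MSB = 2149.732/3 = 716.5774; MSW = 640.375/24 = 26.6823
F = MSB/MSW = 26.8559
df = (3, 24)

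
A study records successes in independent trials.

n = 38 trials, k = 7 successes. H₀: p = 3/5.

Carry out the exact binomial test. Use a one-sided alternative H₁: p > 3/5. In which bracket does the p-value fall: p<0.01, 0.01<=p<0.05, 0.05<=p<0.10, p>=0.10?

Exact binomial: n=38, k=7, p₀=3/5=0.6000
P(X≥7) from Σ C(n,i)·p₀^i·(1−p₀)^(n−i)
p-value (one-sided, H₁ greater) = 1.00000
→ bracket: p>=0.10

p-value bracket: p>=0.10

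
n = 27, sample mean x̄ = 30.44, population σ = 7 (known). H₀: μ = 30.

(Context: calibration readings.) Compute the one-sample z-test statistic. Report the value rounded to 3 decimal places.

SE = σ/√n = 7/√27 = 1.3472
z = (x̄−μ₀)/SE = (30.44−30)/1.3472 = 0.3266

test statistic = 0.327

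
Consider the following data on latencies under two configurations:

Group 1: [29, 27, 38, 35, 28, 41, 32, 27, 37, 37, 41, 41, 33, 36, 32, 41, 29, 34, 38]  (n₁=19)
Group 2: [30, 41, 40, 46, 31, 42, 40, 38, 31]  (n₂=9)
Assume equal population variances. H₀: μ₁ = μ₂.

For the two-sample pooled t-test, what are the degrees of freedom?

degrees of freedom = 26

df = n₁ + n₂ − 2 = 19 + 9 − 2 = 26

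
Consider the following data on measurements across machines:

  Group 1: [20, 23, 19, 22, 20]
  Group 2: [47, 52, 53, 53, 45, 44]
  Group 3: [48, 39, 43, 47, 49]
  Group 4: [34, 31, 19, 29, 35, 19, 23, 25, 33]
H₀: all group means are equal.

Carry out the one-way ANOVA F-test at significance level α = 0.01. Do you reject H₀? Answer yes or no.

reject H₀: yes

Group means [20.80, 49.00, 45.20, 27.56], grand mean 34.880
SSB = Σnᵢ(x̄ᵢ−x̄)² = 3202.818; SSW = ΣΣ(x−x̄ᵢ)² = 479.822
MSB = 3202.818/3 = 1067.6059; MSW = 479.822/21 = 22.8487
F = MSB/MSW = 46.7251
df = (3, 21)
p-value (upper-tail) = 0.00000
At α=0.01: p < α → reject H₀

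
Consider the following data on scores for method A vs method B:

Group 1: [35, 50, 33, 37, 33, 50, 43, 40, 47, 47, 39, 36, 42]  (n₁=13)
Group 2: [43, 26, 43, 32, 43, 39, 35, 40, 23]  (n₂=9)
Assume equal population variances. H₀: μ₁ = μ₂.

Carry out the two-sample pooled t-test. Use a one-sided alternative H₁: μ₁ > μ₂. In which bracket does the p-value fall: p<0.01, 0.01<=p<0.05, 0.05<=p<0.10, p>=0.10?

x̄₁=40.923, s₁=6.116, n₁=13
x̄₂=36.000, s₂=7.566, n₂=9
s_p² = [12·6.116² + 8·7.566²]/20 = 45.3462
SE = √(s_p²·(1/13+1/9)) = 2.9200
t = (40.923−36.000)/2.9200 = 1.6860
df = 20
p-value (one-sided, H₁ greater) = 0.05367
→ bracket: 0.05<=p<0.10

p-value bracket: 0.05<=p<0.10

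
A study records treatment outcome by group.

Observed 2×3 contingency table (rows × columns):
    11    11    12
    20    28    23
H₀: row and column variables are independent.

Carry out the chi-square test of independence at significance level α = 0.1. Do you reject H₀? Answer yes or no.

reject H₀: no

Row totals [34, 71], col totals [31, 39, 35], n=105
χ² = (11−10.04)²/10.04 + (11−12.63)²/12.63 + (12−11.33)²/11.33 + (20−20.96)²/20.96 + (28−26.37)²/26.37 + (23−23.67)²/23.67 = 0.5049
df = 2
p-value (upper-tail) = 0.77689
At α=0.1: p ≥ α → fail to reject H₀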